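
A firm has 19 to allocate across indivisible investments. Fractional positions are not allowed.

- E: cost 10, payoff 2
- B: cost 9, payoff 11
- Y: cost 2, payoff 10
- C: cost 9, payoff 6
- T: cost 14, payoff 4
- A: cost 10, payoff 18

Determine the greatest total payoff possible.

Y + A: cost 2 + 10 = 12 ≤ 19, payoff 10 + 18 = 28.
C + A: cost 9 + 10 = 19 ≤ 19, payoff 6 + 18 = 24.
B + A: cost 9 + 10 = 19 ≤ 19, payoff 11 + 18 = 29.
Best is B and A with total payoff 29.

29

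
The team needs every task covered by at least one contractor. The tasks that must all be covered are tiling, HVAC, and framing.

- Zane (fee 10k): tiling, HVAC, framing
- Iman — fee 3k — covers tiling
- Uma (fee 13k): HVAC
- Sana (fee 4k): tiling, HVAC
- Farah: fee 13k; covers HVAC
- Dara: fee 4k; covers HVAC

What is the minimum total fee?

10

The greedy cost-per-new-task heuristic would pick Sana and Zane for 14, but a cheaper cover exists.
Zane alone covers tiling, HVAC, framing — every task.
Total fee: 10.
No cover costs less than 10.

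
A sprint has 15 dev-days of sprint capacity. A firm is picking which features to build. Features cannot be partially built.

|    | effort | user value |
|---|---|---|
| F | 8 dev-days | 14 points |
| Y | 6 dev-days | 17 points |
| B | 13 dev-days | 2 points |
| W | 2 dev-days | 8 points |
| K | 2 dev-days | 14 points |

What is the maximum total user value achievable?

This is a 0-1 knapsack instance.
F + W + K: effort 8 + 2 + 2 = 12 ≤ 15, user value 14 + 8 + 14 = 36.
Y + W + K: effort 6 + 2 + 2 = 10 ≤ 15, user value 17 + 8 + 14 = 39.
Y + K: effort 6 + 2 = 8 ≤ 15, user value 17 + 14 = 31.
Best is Y, W, and K with total user value 39.

39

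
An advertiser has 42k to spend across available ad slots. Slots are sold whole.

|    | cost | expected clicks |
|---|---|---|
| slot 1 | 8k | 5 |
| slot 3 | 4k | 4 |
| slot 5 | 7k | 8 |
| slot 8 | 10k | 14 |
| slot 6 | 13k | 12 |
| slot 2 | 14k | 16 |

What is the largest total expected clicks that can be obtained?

Allowing fractional choices, the relaxed optimum would be about 48.5, but ad slots are indivisible.
slot 3 + slot 8 + slot 6 + slot 2: cost 4 + 10 + 13 + 14 = 41 ≤ 42, expected clicks 4 + 14 + 12 + 16 = 46.
slot 1 + slot 5 + slot 8 + slot 2: cost 8 + 7 + 10 + 14 = 39 ≤ 42, expected clicks 5 + 8 + 14 + 16 = 43.
Best is slot 3, slot 8, slot 6, and slot 2 with total expected clicks 46.

46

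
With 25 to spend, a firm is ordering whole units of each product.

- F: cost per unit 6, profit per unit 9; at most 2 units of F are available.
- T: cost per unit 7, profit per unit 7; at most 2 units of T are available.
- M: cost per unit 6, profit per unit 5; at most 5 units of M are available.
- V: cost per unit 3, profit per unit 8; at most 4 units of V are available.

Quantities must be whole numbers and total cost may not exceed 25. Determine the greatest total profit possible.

50

V has the best ratio (8/3); taking only V gives at most 4×8 = 32 (stopped by the supply cap of 4).
Mixing does better — 2×F and 4×V: cost 24 ≤ 25, profit 2·9 + 4·8 = 50.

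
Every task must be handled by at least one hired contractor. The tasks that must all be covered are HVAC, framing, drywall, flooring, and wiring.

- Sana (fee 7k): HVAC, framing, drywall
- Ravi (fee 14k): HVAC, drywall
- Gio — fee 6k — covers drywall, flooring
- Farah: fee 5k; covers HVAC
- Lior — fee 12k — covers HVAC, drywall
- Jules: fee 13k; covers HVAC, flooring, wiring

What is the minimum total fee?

20

The greedy cost-per-new-task heuristic would pick Sana, Gio, and Jules for 26, but a cheaper cover exists.
Choose Sana and Jules: together they cover HVAC, framing, drywall, flooring, wiring — every task.
Total fee: 7 + 13 = 20.
No cover costs less than 20.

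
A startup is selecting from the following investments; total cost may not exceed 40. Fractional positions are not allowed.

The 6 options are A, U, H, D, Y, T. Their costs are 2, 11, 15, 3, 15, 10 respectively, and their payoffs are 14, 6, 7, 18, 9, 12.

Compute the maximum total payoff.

A + D + Y + T: cost 2 + 3 + 15 + 10 = 30 ≤ 40, payoff 14 + 18 + 9 + 12 = 53.
A + H + D + T: cost 2 + 15 + 3 + 10 = 30 ≤ 40, payoff 14 + 7 + 18 + 12 = 51.
A + U + D + T: cost 2 + 11 + 3 + 10 = 26 ≤ 40, payoff 14 + 6 + 18 + 12 = 50.
Best is A, D, Y, and T with total payoff 53.

53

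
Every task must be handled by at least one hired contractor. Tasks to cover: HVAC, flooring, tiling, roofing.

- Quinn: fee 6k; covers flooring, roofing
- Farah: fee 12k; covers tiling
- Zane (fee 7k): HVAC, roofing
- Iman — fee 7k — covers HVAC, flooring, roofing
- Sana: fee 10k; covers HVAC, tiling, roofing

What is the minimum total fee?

16

Choose Quinn and Sana: together they cover HVAC, flooring, tiling, roofing — every task.
Total fee: 6 + 10 = 16.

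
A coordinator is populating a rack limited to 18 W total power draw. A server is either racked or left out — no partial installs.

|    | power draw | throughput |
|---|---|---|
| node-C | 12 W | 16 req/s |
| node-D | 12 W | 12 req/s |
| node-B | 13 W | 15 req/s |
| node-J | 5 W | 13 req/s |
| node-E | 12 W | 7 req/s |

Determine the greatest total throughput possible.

29

This is an integer program with binary decision variables.
Take node-C and node-J: power draw 12 + 5 = 17 ≤ 18, throughput 16 + 13 = 29.
No other feasible combination does better.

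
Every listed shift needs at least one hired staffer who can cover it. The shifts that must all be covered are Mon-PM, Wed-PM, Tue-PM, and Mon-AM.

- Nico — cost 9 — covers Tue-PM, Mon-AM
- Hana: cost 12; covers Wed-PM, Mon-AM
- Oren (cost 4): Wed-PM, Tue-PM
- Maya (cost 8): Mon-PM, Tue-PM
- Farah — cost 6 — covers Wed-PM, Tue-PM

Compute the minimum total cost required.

20

The greedy cost-per-new-shift heuristic would pick Oren, Maya, and Nico for 21, but a cheaper cover exists.
Choose Hana and Maya: together they cover Mon-PM, Wed-PM, Tue-PM, Mon-AM — every shift.
Total cost: 12 + 8 = 20.
No cover costs less than 20.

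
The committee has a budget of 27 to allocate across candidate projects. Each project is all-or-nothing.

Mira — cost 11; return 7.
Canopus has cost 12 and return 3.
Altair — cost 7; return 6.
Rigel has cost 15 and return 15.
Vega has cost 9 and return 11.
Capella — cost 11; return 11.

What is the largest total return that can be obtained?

28

Take Altair, Vega, and Capella: cost 7 + 9 + 11 = 27 ≤ 27, return 6 + 11 + 11 = 28.
No other feasible combination does better.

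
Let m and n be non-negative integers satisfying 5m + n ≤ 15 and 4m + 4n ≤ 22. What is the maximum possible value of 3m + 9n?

45

The continuous relaxation peaks at (0, 5.5) with value 49.50; rounding to a feasible lattice point costs some objective.
(m,n)=(0,5): 5·0+1·5=5≤15, 4·0+4·5=20≤22, objective 45.
(m,n)=(1,4): 5·1+1·4=9≤15, 4·1+4·4=20≤22, objective 39.
(m,n)=(0,4): 5·0+1·4=4≤15, 4·0+4·4=16≤22, objective 36.
Maximum is 45 at (m,n)=(0,5).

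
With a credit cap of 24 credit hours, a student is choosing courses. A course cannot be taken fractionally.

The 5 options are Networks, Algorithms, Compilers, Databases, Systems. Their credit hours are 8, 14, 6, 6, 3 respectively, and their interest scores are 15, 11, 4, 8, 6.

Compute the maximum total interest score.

Allowing fractional choices, the relaxed optimum would be about 34.5, but courses are indivisible.
Networks + Compilers + Databases + Systems: credit hours 8 + 6 + 6 + 3 = 23 ≤ 24, interest score 15 + 4 + 8 + 6 = 33.
Networks + Databases + Systems: credit hours 8 + 6 + 3 = 17 ≤ 24, interest score 15 + 8 + 6 = 29.
Best is Networks, Compilers, Databases, and Systems with total interest score 33.

33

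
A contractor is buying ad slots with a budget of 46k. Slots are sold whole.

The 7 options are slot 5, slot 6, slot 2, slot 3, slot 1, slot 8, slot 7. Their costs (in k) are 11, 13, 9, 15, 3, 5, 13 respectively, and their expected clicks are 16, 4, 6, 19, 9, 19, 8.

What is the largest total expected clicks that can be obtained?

This is an integer program with binary decision variables.
Allowing fractional choices, the relaxed optimum would be about 70.8, but ad slots are indivisible.
slot 5 + slot 3 + slot 1 + slot 8: cost 11 + 15 + 3 + 5 = 34 ≤ 46, expected clicks 16 + 19 + 9 + 19 = 63.
slot 5 + slot 2 + slot 3 + slot 1 + slot 8: cost 11 + 9 + 15 + 3 + 5 = 43 ≤ 46, expected clicks 16 + 6 + 19 + 9 + 19 = 69.
slot 5 + slot 3 + slot 8 + slot 7: cost 11 + 15 + 5 + 13 = 44 ≤ 46, expected clicks 16 + 19 + 19 + 8 = 62.
Best is slot 5, slot 2, slot 3, slot 1, and slot 8 with total expected clicks 69.

69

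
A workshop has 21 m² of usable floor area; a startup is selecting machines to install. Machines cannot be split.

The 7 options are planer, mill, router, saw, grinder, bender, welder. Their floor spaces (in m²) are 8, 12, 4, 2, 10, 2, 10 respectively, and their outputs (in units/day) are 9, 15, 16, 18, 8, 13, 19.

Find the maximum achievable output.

router + saw + bender + welder: floor space 4 + 2 + 2 + 10 = 18 ≤ 21, output 16 + 18 + 13 + 19 = 66.
mill + router + saw + bender: floor space 12 + 4 + 2 + 2 = 20 ≤ 21, output 15 + 16 + 18 + 13 = 62.
planer + router + saw + bender: floor space 8 + 4 + 2 + 2 = 16 ≤ 21, output 9 + 16 + 18 + 13 = 56.
Best is router, saw, bender, and welder with total output 66.

66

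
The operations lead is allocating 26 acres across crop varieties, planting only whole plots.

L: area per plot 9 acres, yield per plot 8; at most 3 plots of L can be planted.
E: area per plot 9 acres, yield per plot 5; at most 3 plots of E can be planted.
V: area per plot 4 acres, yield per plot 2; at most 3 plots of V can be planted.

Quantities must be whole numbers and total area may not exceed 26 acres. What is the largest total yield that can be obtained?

20

L has the best ratio (8/9); taking only L gives at most 2×8 = 16 (stopped by the area limit).
Mixing does better — 2×L and 2×V: area 26 ≤ 26, yield 2·8 + 2·2 = 20.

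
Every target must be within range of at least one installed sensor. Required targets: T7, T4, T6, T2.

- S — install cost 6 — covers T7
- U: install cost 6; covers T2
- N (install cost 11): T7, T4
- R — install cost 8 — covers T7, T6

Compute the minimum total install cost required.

This is an integer covering problem.
Choose U, N, and R: together they cover T7, T4, T6, T2 — every target.
Total install cost: 6 + 11 + 8 = 25.
No cover costs less than 25.

25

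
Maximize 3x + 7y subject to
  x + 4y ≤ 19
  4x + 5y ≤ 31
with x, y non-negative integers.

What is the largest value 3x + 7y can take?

34

(x,y)=(2,4) is feasible, giving 34.
(x,y)=(1,4) is feasible, giving 31.
The best lattice point is (2,4), giving 34.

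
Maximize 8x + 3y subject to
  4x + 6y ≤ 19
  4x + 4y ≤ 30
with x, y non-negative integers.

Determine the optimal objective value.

The continuous relaxation peaks at (4.75, 0) with value 38.00; rounding to a feasible lattice point costs some objective.
(x,y)=(4,0): 4·4+6·0=16≤19, 4·4+4·0=16≤30, objective 32.
(x,y)=(3,1): 4·3+6·1=18≤19, 4·3+4·1=16≤30, objective 27.
(x,y)=(3,0): 4·3+6·0=12≤19, 4·3+4·0=12≤30, objective 24.
The best lattice point is (4,0), giving 32.

32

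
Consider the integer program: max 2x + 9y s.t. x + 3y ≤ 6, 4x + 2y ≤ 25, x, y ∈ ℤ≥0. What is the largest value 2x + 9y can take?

18

(x,y)=(0,2): 1·0+3·2=6≤6, 4·0+2·2=4≤25, objective 18.
(x,y)=(1,1): 1·1+3·1=4≤6, 4·1+2·1=6≤25, objective 11.
Maximum is 18 at (x,y)=(0,2).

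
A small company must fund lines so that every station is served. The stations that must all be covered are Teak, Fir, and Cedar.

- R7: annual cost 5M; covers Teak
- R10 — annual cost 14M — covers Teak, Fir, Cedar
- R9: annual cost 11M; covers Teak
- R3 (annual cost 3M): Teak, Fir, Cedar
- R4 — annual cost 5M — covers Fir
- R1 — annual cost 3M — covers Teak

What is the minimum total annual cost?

3

This is a weighted set-cover instance.
R3 alone covers Teak, Fir, Cedar — every station.
Total annual cost: 3.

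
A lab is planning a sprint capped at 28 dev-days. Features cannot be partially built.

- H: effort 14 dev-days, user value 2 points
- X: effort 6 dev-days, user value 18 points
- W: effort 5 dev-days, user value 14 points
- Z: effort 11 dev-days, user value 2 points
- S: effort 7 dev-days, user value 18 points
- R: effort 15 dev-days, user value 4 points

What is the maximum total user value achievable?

Allowing fractional choices, the relaxed optimum would be about 52.7, but features are indivisible.
X + S + R: effort 6 + 7 + 15 = 28 ≤ 28, user value 18 + 18 + 4 = 40.
X + W + S: effort 6 + 5 + 7 = 18 ≤ 28, user value 18 + 14 + 18 = 50.
Best is X, W, and S with total user value 50.

50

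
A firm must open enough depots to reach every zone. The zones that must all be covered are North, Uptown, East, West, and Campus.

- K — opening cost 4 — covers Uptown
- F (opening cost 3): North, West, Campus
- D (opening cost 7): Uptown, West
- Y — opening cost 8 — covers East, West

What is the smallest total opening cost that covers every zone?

Choose K, F, and Y: together they cover North, Uptown, East, West, Campus — every zone.
Total opening cost: 4 + 3 + 8 = 15.

15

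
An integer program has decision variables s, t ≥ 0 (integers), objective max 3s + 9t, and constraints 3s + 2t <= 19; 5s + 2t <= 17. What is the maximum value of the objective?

72

The continuous relaxation peaks at (0, 8.5) with value 76.50; rounding to a feasible lattice point costs some objective.
(s,t)=(0,8) is feasible, giving 72.
(s,t)=(0,7) is feasible, giving 63.
No feasible integer point exceeds 72.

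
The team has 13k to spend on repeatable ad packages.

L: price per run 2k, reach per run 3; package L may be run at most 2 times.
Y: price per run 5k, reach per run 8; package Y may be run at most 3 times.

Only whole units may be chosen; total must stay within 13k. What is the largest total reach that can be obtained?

19

This is a bounded integer knapsack.
2×Y: price 10 ≤ 13, reach 2·8 = 16.
1×L and 2×Y: price 12 ≤ 13, reach 1·3 + 2·8 = 19.
Best is 19.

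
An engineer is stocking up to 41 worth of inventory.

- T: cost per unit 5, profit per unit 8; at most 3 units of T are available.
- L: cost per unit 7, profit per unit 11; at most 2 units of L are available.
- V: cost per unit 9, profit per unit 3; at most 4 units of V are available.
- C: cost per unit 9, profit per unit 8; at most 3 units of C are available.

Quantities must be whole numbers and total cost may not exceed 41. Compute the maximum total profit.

T has the best ratio (8/5); taking only T gives at most 3×8 = 24 (stopped by the supply cap of 3).
Mixing does better — 3×T, 2×L, and 1×C: cost 38 ≤ 41, profit 3·8 + 2·11 + 1·8 = 54.

54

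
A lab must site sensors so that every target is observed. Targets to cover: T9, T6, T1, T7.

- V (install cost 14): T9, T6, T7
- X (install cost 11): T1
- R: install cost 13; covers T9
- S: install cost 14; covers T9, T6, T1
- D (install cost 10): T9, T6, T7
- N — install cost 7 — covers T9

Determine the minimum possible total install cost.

This is a weighted set-cover instance.
Choose X and D: together they cover T9, T6, T1, T7 — every target.
Total install cost: 11 + 10 = 21.
No cover costs less than 21.

21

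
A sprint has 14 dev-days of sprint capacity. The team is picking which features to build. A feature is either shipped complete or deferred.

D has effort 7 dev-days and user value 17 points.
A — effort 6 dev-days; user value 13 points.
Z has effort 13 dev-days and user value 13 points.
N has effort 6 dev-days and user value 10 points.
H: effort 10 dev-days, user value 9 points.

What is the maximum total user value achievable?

Allowing fractional choices, the relaxed optimum would be about 31.7, but features are indivisible.
D + A: effort 7 + 6 = 13 ≤ 14, user value 17 + 13 = 30.
D + N: effort 7 + 6 = 13 ≤ 14, user value 17 + 10 = 27.
A + N: effort 6 + 6 = 12 ≤ 14, user value 13 + 10 = 23.
Best is D and A with total user value 30.

30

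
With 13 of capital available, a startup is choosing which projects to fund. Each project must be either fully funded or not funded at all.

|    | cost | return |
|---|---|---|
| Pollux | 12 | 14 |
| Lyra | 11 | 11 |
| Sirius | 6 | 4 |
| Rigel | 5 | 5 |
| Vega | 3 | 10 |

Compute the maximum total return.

Allowing fractional choices, the relaxed optimum would be about 21.7, but projects are indivisible.
Sirius + Vega: cost 6 + 3 = 9 ≤ 13, return 4 + 10 = 14.
Rigel + Vega: cost 5 + 3 = 8 ≤ 13, return 5 + 10 = 15.
Best is Rigel and Vega with total return 15.

15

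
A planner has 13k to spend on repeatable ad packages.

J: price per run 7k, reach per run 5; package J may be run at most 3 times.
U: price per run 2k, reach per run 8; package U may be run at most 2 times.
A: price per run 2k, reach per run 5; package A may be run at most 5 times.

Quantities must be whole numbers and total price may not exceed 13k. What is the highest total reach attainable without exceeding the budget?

U has the best ratio (8/2); taking only U gives at most 2×8 = 16 (stopped by the supply cap of 2).
Mixing does better — 2×U and 4×A: price 12 ≤ 13, reach 2·8 + 4·5 = 36.

36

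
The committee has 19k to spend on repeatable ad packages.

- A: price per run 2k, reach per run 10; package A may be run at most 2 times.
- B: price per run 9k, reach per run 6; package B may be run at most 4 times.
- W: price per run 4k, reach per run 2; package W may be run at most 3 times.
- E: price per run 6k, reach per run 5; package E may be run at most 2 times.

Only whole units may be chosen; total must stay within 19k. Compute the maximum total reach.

A has the best ratio (10/2); taking only A gives at most 2×10 = 20 (stopped by the supply cap of 2).
Mixing does better — 2×A, 1×B, and 1×E: price 19 ≤ 19, reach 2·10 + 1·6 + 1·5 = 31.

31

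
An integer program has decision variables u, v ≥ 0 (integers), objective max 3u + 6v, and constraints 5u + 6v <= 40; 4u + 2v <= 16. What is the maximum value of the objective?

36

The continuous relaxation peaks at (0, 6.67) with value 40.00; rounding to a feasible lattice point costs some objective.
(u,v)=(0,6): 5·0+6·6=36≤40, 4·0+2·6=12≤16, objective 36.
(u,v)=(1,5): 5·1+6·5=35≤40, 4·1+2·5=14≤16, objective 33.
(u,v)=(0,5): 5·0+6·5=30≤40, 4·0+2·5=10≤16, objective 30.
Maximum is 36 at (u,v)=(0,6).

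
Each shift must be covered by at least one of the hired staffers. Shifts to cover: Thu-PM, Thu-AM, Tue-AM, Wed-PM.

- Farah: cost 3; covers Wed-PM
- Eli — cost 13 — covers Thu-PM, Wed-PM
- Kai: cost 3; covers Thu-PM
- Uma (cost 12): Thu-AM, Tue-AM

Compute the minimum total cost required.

This is a weighted set-cover instance.
Choose Farah, Kai, and Uma: together they cover Thu-PM, Thu-AM, Tue-AM, Wed-PM — every shift.
Total cost: 3 + 3 + 12 = 18.
No cover costs less than 18.

18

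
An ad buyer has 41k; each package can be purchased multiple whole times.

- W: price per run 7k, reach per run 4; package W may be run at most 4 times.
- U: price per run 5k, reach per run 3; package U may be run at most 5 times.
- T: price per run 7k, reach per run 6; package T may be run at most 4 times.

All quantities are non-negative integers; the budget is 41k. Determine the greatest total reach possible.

1×W, 1×U, and 4×T: price 40 ≤ 41, reach 1·4 + 1·3 + 4·6 = 31.
2×U and 4×T: price 38 ≤ 41, reach 2·3 + 4·6 = 30.
Best is 31.

31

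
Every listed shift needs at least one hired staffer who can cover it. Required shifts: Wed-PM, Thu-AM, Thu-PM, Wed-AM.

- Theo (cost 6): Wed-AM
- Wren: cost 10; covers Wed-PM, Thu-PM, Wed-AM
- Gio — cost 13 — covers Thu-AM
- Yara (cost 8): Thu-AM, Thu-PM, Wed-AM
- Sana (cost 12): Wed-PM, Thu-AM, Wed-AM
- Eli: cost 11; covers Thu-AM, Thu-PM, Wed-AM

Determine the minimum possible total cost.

Choose Wren and Yara: together they cover Wed-PM, Thu-AM, Thu-PM, Wed-AM — every shift.
Total cost: 10 + 8 = 18.
No cover costs less than 18.

18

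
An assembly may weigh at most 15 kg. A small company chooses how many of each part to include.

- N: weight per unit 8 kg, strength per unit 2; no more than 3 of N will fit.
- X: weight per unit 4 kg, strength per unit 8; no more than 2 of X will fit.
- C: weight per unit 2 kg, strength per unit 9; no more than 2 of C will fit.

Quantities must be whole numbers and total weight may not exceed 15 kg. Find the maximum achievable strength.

34

This is a bounded integer knapsack.
2×X and 2×C: weight 12 ≤ 15, strength 2·8 + 2·9 = 34.
1×X and 2×C: weight 8 ≤ 15, strength 1·8 + 2·9 = 26.
Best is 34.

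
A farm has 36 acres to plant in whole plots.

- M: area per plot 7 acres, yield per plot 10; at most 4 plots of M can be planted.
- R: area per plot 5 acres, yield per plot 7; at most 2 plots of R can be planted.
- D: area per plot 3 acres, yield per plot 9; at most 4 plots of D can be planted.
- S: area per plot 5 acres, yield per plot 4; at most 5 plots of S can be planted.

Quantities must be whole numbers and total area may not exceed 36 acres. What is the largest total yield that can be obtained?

This is a bounded integer knapsack.
2×M, 1×R, 4×D, and 1×S: area 36 ≤ 36, yield 2·10 + 1·7 + 4·9 + 1·4 = 67.
2×M, 2×R, and 4×D: area 36 ≤ 36, yield 2·10 + 2·7 + 4·9 = 70.
Best is 70.

70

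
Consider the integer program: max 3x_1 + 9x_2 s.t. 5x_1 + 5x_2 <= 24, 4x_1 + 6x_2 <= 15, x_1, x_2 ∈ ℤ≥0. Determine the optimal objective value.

The continuous relaxation peaks at (0, 2.5) with value 22.50; rounding to a feasible lattice point costs some objective.
(x_1,x_2)=(0,2) is feasible, giving 18.
(x_1,x_2)=(1,1) is feasible, giving 12.
(x_1,x_2)=(0,1) is feasible, giving 9.
Maximum is 18 at (x_1,x_2)=(0,2).

18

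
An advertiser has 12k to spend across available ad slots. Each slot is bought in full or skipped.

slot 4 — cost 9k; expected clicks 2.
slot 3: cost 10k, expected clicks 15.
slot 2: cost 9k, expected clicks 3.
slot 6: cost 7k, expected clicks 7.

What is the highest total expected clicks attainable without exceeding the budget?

15

Treat it as a binary knapsack problem.
slot 3: cost 10 ≤ 12, expected clicks 15.
slot 6: cost 7 ≤ 12, expected clicks 7.
Best is slot 3 with total expected clicks 15.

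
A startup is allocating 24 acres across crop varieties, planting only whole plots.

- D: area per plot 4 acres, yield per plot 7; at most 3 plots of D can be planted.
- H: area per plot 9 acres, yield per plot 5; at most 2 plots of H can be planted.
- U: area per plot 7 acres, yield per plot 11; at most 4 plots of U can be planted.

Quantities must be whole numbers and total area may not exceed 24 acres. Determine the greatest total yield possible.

2×D and 2×U: area 22 ≤ 24, yield 2·7 + 2·11 = 36.
3×U: area 21 ≤ 24, yield 3·11 = 33.
Best is 36.

36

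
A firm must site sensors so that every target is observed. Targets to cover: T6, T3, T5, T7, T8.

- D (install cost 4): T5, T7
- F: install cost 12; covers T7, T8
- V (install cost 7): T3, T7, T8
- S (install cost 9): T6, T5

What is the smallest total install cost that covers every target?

16

The greedy cost-per-new-target heuristic would pick D, V, and S for 20, but a cheaper cover exists.
Choose V and S: together they cover T6, T3, T5, T7, T8 — every target.
Total install cost: 7 + 9 = 16.
No cover costs less than 16.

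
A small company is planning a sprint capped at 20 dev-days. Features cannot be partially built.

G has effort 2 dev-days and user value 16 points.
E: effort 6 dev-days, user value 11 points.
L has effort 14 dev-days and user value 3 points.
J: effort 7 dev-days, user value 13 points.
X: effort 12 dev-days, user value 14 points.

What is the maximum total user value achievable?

Take G, E, and X: effort 2 + 6 + 12 = 20 ≤ 20, user value 16 + 11 + 14 = 41.
No other feasible combination does better.

41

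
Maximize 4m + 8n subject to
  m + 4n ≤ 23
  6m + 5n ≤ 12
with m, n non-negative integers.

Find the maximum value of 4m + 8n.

Relaxing integrality, the LP optimum is 19.20 at (m,n) = (0, 2.4), which is not an integer point.
(m,n)=(0,2): 1·0+4·2=8≤23, 6·0+5·2=10≤12, objective 16.
(m,n)=(1,1): 1·1+4·1=5≤23, 6·1+5·1=11≤12, objective 12.
(m,n)=(0,1): 1·0+4·1=4≤23, 6·0+5·1=5≤12, objective 8.
Maximum is 16 at (m,n)=(0,2).

16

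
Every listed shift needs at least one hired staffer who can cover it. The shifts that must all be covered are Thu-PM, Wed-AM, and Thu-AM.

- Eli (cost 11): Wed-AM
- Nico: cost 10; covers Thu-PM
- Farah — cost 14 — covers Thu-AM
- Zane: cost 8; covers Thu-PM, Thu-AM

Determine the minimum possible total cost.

19

Choose Eli and Zane: together they cover Thu-PM, Wed-AM, Thu-AM — every shift.
Total cost: 11 + 8 = 19.
No cover costs less than 19.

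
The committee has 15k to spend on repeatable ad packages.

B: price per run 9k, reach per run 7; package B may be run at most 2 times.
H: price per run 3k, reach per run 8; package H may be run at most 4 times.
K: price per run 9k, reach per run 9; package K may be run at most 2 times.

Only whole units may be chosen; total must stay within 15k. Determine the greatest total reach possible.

This is a bounded integer knapsack.
Take 4×H: price 12 ≤ 15, reach 4·8 = 32.
H has the best ratio (8/3) and is taken to its limit of 4; remaining capacity is filled optimally with the others.

32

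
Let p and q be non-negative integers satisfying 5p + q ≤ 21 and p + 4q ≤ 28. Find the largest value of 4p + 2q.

24

The continuous relaxation peaks at (2.95, 6.26) with value 24.32; rounding to a feasible lattice point costs some objective.
(p,q)=(3,6): 5·3+1·6=21≤21, 1·3+4·6=27≤28, objective 24.
(p,q)=(3,5): 5·3+1·5=20≤21, 1·3+4·5=23≤28, objective 22.
Maximum is 24 at (p,q)=(3,6).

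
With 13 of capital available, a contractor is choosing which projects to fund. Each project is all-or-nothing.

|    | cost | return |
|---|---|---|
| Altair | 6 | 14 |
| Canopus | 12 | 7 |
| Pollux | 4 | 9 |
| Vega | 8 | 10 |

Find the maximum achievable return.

Allowing fractional choices, the relaxed optimum would be about 26.8, but projects are indivisible.
Altair + Pollux: cost 6 + 4 = 10 ≤ 13, return 14 + 9 = 23.
Pollux + Vega: cost 4 + 8 = 12 ≤ 13, return 9 + 10 = 19.
Best is Altair and Pollux with total return 23.

23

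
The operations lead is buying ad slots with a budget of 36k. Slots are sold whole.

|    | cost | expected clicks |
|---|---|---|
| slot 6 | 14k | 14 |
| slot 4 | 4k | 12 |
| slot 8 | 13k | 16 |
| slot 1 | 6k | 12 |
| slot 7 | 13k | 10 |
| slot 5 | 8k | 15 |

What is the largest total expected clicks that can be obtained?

Allowing fractional choices, the relaxed optimum would be about 60.0, but ad slots are indivisible.
slot 4 + slot 8 + slot 1 + slot 5: cost 4 + 13 + 6 + 8 = 31 ≤ 36, expected clicks 12 + 16 + 12 + 15 = 55.
slot 6 + slot 4 + slot 1 + slot 5: cost 14 + 4 + 6 + 8 = 32 ≤ 36, expected clicks 14 + 12 + 12 + 15 = 53.
Best is slot 4, slot 8, slot 1, and slot 5 with total expected clicks 55.

55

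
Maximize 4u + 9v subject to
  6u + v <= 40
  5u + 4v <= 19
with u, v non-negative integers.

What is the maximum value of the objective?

36

(u,v)=(0,4) is feasible, giving 36.
(u,v)=(1,3) is feasible, giving 31.
(u,v)=(0,3) is feasible, giving 27.
Maximum is 36 at (u,v)=(0,4).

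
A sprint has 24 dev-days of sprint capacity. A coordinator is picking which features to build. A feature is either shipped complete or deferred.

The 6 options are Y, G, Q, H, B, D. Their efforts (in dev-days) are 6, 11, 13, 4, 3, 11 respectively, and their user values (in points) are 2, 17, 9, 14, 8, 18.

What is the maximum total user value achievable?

Take Y, H, B, and D: effort 6 + 4 + 3 + 11 = 24 ≤ 24, user value 2 + 14 + 8 + 18 = 42.
No other feasible combination does better.

42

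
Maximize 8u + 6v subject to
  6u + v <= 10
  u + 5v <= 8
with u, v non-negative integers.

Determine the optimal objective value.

Relaxing integrality, the LP optimum is 19.45 at (u,v) = (1.45, 1.31), which is not an integer point.
(u,v)=(1,1): 6·1+1·1=7≤10, 1·1+5·1=6≤8, objective 14.
(u,v)=(1,0): 6·1+1·0=6≤10, 1·1+5·0=1≤8, objective 8.
(u,v)=(0,1): 6·0+1·1=1≤10, 1·0+5·1=5≤8, objective 6.
The best lattice point is (1,1), giving 14.

14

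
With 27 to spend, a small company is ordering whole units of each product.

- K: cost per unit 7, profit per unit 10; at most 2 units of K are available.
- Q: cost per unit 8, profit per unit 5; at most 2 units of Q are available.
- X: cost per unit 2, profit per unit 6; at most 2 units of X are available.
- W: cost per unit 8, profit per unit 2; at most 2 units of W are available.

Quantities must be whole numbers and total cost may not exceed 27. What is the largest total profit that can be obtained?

This is a bounded integer knapsack.
2×K, 1×Q, and 2×X: cost 26 ≤ 27, profit 2·10 + 1·5 + 2·6 = 37.
2×K, 2×X, and 1×W: cost 26 ≤ 27, profit 2·10 + 2·6 + 1·2 = 34.
Best is 37.

37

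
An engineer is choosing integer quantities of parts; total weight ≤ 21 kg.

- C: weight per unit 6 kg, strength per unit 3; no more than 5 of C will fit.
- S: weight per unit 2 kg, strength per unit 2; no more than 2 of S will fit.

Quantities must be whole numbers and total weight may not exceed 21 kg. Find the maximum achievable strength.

11

This is a bounded integer knapsack.
3×C and 1×S: weight 20 ≤ 21, strength 3·3 + 1·2 = 11.
2×C and 2×S: weight 16 ≤ 21, strength 2·3 + 2·2 = 10.
Best is 11.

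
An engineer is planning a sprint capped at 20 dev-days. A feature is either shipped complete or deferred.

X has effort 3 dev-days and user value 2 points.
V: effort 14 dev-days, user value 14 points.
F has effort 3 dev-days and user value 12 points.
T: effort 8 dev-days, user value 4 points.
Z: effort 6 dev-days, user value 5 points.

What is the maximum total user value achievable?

V + F: effort 14 + 3 = 17 ≤ 20, user value 14 + 12 = 26.
X + V + F: effort 3 + 14 + 3 = 20 ≤ 20, user value 2 + 14 + 12 = 28.
X + F + T + Z: effort 3 + 3 + 8 + 6 = 20 ≤ 20, user value 2 + 12 + 4 + 5 = 23.
Best is X, V, and F with total user value 28.

28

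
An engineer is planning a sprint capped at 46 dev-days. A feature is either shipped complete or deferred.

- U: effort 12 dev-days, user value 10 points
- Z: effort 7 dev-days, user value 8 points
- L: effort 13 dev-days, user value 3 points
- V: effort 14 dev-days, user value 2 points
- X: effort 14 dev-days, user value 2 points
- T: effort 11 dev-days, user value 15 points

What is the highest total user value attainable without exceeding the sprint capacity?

36

Take U, Z, L, and T: effort 12 + 7 + 13 + 11 = 43 ≤ 46, user value 10 + 8 + 3 + 15 = 36.
No other feasible combination does better.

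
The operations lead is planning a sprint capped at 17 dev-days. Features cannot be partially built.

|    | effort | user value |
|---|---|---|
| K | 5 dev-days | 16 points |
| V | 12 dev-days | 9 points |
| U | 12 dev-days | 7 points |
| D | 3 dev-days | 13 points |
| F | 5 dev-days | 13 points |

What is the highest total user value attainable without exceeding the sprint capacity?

Allowing fractional choices, the relaxed optimum would be about 45.0, but features are indivisible.
K + D: effort 5 + 3 = 8 ≤ 17, user value 16 + 13 = 29.
K + D + F: effort 5 + 3 + 5 = 13 ≤ 17, user value 16 + 13 + 13 = 42.
Best is K, D, and F with total user value 42.

42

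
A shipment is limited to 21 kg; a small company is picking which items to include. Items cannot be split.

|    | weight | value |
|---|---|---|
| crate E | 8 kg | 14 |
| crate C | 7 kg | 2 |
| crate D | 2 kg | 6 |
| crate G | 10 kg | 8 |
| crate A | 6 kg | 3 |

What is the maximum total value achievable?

Allowing fractional choices, the relaxed optimum would be about 28.5, but items are indivisible.
crate E + crate D + crate G: weight 8 + 2 + 10 = 20 ≤ 21, value 14 + 6 + 8 = 28.
crate E + crate D + crate A: weight 8 + 2 + 6 = 16 ≤ 21, value 14 + 6 + 3 = 23.
Best is crate E, crate D, and crate G with total value 28.

28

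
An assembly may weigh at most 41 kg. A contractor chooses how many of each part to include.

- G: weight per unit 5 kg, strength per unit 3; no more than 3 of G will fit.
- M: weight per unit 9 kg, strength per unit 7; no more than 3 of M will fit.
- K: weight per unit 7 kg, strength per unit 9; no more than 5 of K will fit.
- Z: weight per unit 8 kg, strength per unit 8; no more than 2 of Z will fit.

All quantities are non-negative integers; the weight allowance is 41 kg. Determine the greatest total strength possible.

Take 1×G and 5×K: weight 40 ≤ 41, strength 1·3 + 5·9 = 48.
K has the best ratio (9/7) and is taken to its limit of 5; remaining capacity is filled optimally with the others.

48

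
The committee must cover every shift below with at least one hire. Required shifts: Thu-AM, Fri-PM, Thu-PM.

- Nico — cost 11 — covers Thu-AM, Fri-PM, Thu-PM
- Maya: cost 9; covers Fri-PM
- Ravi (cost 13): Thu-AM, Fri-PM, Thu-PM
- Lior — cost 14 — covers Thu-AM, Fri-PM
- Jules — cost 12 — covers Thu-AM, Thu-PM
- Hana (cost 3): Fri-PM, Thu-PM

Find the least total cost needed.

11

Nico alone covers Thu-AM, Fri-PM, Thu-PM — every shift.
Total cost: 11.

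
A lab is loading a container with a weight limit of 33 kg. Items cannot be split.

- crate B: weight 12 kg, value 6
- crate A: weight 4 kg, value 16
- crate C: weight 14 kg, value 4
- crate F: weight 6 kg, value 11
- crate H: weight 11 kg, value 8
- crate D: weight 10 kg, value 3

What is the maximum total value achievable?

crate B + crate A + crate F + crate D: weight 12 + 4 + 6 + 10 = 32 ≤ 33, value 6 + 16 + 11 + 3 = 36.
crate A + crate F + crate H + crate D: weight 4 + 6 + 11 + 10 = 31 ≤ 33, value 16 + 11 + 8 + 3 = 38.
crate B + crate A + crate F + crate H: weight 12 + 4 + 6 + 11 = 33 ≤ 33, value 6 + 16 + 11 + 8 = 41.
Best is crate B, crate A, crate F, and crate H with total value 41.

41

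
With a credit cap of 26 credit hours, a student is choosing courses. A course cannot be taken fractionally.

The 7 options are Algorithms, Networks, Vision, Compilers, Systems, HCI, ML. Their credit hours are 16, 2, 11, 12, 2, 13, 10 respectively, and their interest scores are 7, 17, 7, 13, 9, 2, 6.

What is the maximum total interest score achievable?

45

Treat it as a binary knapsack problem.
Allowing fractional choices, the relaxed optimum would be about 45.4, but courses are indivisible.
Networks + Compilers + Systems: credit hours 2 + 12 + 2 = 16 ≤ 26, interest score 17 + 13 + 9 = 39.
Networks + Vision + Systems + ML: credit hours 2 + 11 + 2 + 10 = 25 ≤ 26, interest score 17 + 7 + 9 + 6 = 39.
Networks + Compilers + Systems + ML: credit hours 2 + 12 + 2 + 10 = 26 ≤ 26, interest score 17 + 13 + 9 + 6 = 45.
Best is Networks, Compilers, Systems, and ML with total interest score 45.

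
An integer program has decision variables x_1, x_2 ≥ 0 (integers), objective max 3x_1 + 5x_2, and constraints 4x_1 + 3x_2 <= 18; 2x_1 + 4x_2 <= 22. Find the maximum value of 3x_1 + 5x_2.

25

(x_1,x_2)=(0,5) is feasible, giving 25.
(x_1,x_2)=(1,4) is feasible, giving 23.
(x_1,x_2)=(0,4) is feasible, giving 20.
The best lattice point is (0,5), giving 25.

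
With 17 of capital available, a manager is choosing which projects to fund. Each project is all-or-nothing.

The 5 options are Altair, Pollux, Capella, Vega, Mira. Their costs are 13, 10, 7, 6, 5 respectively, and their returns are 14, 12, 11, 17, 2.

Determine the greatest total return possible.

Allowing fractional choices, the relaxed optimum would be about 32.8, but projects are indivisible.
Pollux + Capella: cost 10 + 7 = 17 ≤ 17, return 12 + 11 = 23.
Pollux + Vega: cost 10 + 6 = 16 ≤ 17, return 12 + 17 = 29.
Capella + Vega: cost 7 + 6 = 13 ≤ 17, return 11 + 17 = 28.
Best is Pollux and Vega with total return 29.

29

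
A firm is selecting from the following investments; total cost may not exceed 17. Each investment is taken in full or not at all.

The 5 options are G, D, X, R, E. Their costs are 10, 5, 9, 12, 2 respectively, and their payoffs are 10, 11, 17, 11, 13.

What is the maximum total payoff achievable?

Take D, X, and E: cost 5 + 9 + 2 = 16 ≤ 17, payoff 11 + 17 + 13 = 41.
No other feasible combination does better.

41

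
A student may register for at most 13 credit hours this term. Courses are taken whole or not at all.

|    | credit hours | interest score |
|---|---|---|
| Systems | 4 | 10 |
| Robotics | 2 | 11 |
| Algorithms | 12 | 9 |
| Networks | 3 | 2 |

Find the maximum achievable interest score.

Allowing fractional choices, the relaxed optimum would be about 26.2, but courses are indivisible.
Systems + Robotics: credit hours 4 + 2 = 6 ≤ 13, interest score 10 + 11 = 21.
Systems + Robotics + Networks: credit hours 4 + 2 + 3 = 9 ≤ 13, interest score 10 + 11 + 2 = 23.
Best is Systems, Robotics, and Networks with total interest score 23.

23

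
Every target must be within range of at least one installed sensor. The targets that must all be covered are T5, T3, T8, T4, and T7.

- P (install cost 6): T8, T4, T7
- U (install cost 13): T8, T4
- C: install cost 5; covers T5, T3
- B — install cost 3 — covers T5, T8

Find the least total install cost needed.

11

Choose P and C: together they cover T5, T3, T8, T4, T7 — every target.
Total install cost: 6 + 5 = 11.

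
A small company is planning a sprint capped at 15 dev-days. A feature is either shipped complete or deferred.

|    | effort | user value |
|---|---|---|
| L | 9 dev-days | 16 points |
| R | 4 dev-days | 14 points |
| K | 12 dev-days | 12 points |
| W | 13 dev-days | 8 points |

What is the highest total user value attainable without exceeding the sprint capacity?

Treat it as a binary knapsack problem.
Allowing fractional choices, the relaxed optimum would be about 32.0, but features are indivisible.
L: effort 9 ≤ 15, user value 16.
L + R: effort 9 + 4 = 13 ≤ 15, user value 16 + 14 = 30.
Best is L and R with total user value 30.

30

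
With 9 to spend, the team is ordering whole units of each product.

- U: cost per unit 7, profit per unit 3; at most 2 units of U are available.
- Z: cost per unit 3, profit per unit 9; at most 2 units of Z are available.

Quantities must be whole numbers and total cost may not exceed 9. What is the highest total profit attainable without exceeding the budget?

18

Take 2×Z: cost 6 ≤ 9, profit 2·9 = 18.
Z has the best ratio (9/3) and is taken to its limit of 2; remaining capacity is filled optimally with the others.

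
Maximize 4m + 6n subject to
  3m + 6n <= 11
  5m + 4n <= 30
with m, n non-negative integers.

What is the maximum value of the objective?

(m,n)=(3,0): 3·3+6·0=9≤11, 5·3+4·0=15≤30, objective 12.
(m,n)=(2,0): 3·2+6·0=6≤11, 5·2+4·0=10≤30, objective 8.
No feasible integer point exceeds 12.

12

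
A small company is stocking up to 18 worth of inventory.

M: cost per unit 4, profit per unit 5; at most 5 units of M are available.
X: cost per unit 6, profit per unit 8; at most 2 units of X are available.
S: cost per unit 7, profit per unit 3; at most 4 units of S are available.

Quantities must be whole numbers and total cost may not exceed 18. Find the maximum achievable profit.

Take 3×M and 1×X: cost 18 ≤ 18, profit 3·5 + 1·8 = 23.
No other integer combination yields more.

23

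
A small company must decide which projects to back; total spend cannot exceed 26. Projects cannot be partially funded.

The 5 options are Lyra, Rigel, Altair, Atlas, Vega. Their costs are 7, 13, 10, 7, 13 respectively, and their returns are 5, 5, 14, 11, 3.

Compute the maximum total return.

Allowing fractional choices, the relaxed optimum would be about 30.8, but projects are indivisible.
Lyra + Altair + Atlas: cost 7 + 10 + 7 = 24 ≤ 26, return 5 + 14 + 11 = 30.
Altair + Atlas: cost 10 + 7 = 17 ≤ 26, return 14 + 11 = 25.
Lyra + Altair: cost 7 + 10 = 17 ≤ 26, return 5 + 14 = 19.
Best is Lyra, Altair, and Atlas with total return 30.

30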